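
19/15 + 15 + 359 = 5629/15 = 375.27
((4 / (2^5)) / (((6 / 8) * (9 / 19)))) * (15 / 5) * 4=38 / 9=4.22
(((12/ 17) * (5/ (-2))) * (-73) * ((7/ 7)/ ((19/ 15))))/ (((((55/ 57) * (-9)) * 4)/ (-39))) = 42705/ 374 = 114.18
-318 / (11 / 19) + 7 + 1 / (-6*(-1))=-35779 / 66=-542.11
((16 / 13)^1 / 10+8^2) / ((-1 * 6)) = -10.69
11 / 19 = 0.58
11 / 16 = 0.69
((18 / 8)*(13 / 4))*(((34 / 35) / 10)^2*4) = 33813 / 122500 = 0.28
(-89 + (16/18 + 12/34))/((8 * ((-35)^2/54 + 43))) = -40281/241196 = -0.17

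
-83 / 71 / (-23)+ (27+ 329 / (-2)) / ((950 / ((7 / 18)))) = -12197 / 2233944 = -0.01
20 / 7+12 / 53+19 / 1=8193 / 371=22.08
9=9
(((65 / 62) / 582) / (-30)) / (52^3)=-1 / 2341707264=-0.00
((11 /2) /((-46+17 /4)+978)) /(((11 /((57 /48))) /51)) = 969 /29960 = 0.03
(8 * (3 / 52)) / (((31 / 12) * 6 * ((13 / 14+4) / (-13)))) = -0.08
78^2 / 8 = 1521 / 2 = 760.50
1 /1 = 1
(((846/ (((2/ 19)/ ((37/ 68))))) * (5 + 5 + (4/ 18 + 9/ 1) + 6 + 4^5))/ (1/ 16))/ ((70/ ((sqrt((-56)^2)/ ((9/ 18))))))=9984197216/ 85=117461143.72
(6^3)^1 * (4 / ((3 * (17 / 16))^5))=33554432 / 12778713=2.63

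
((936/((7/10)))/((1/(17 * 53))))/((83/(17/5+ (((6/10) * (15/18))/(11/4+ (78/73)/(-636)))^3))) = 2210172032847982112208/44704802510026897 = 49439.25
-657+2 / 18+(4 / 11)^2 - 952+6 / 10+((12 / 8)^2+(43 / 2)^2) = -12454421 / 10890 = -1143.66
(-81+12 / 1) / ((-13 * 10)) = 69 / 130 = 0.53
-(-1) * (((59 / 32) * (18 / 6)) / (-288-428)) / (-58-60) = 3 / 45824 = 0.00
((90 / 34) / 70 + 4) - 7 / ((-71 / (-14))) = 44907 / 16898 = 2.66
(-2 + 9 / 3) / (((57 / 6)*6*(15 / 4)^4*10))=128 / 14428125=0.00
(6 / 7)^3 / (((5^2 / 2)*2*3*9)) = 8 / 8575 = 0.00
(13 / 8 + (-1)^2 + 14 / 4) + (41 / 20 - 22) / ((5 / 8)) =-5159 / 200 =-25.80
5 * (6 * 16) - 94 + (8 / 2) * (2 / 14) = 2706 / 7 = 386.57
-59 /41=-1.44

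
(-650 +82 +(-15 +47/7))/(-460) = 2017/1610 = 1.25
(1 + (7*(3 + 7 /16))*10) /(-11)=-1933 /88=-21.97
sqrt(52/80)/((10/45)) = 9*sqrt(65)/20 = 3.63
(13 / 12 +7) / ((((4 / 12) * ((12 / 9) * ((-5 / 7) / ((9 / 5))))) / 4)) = -183.33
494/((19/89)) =2314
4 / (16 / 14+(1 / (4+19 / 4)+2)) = 1.23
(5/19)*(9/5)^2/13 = 81/1235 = 0.07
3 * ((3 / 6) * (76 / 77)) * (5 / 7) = 570 / 539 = 1.06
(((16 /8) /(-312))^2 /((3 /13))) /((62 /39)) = 1 /8928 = 0.00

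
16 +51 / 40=691 / 40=17.28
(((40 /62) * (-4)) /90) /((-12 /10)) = 20 /837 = 0.02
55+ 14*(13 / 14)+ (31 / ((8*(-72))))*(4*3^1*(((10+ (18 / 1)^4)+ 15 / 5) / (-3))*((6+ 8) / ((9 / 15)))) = 113927753 / 216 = 527443.30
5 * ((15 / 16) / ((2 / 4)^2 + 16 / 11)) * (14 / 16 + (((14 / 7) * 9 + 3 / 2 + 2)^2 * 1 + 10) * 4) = 166309 / 32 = 5197.16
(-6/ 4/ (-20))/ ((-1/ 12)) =-9/ 10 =-0.90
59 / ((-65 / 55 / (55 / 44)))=-3245 / 52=-62.40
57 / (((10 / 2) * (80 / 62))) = 1767 / 200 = 8.84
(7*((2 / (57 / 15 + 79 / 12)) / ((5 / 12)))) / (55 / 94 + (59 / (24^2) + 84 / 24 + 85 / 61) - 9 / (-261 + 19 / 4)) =487490918400 / 846055781593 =0.58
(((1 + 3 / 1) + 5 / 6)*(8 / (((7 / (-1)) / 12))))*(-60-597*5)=201840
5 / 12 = 0.42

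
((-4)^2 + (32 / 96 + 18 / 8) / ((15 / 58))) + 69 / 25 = 12937 / 450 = 28.75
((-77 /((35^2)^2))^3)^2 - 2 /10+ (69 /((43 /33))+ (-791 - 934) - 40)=-1712.25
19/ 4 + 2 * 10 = 99/ 4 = 24.75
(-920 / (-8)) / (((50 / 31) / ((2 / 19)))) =7.51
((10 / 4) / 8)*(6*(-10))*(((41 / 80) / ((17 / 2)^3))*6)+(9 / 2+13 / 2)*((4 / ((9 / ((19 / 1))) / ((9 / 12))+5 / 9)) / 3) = 48912681 / 3989356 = 12.26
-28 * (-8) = 224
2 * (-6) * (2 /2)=-12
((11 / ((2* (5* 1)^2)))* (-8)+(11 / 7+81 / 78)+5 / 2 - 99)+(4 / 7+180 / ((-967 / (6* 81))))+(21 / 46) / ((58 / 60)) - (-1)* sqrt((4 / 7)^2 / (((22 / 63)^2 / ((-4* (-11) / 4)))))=-179.64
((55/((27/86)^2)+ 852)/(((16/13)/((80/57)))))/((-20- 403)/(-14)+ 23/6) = 7195216/152361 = 47.22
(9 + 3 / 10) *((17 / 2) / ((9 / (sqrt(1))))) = 527 / 60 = 8.78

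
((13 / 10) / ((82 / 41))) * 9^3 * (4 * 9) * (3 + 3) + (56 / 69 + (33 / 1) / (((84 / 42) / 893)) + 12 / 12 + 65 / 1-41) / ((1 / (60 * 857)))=87293920984 / 115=759077573.77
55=55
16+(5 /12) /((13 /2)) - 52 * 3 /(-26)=1721 /78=22.06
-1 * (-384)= 384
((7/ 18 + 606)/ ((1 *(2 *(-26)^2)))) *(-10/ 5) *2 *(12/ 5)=-2183/ 507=-4.31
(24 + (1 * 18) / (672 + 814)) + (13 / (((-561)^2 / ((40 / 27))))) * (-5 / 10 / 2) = 151603212157 / 6313617981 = 24.01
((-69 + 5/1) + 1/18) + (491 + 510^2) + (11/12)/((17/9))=159442855/612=260527.54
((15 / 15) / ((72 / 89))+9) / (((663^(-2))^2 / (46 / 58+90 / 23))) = 49667283542938347 / 5336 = 9307961683459.21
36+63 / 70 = 369 / 10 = 36.90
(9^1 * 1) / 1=9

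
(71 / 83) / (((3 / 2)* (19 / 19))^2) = 284 / 747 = 0.38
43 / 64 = 0.67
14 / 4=7 / 2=3.50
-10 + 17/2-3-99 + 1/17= -3517/34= -103.44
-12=-12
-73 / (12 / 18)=-219 / 2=-109.50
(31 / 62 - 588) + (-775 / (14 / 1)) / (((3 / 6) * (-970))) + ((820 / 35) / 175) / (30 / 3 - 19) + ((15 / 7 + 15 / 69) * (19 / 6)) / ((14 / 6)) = -14369375509 / 24596775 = -584.20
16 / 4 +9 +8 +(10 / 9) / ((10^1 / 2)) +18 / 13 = 2645 / 117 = 22.61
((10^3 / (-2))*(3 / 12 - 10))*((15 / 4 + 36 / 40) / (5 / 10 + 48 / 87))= 2629575 / 122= 21553.89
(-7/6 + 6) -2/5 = 133/30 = 4.43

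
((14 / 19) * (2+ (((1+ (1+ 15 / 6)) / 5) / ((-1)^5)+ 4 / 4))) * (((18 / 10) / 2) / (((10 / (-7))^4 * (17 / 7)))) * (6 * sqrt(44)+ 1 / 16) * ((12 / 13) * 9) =600362847 / 8398000000+ 1801088541 * sqrt(11) / 131218750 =45.59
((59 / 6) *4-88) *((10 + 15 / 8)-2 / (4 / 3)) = -6059 / 12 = -504.92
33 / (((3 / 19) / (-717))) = -149853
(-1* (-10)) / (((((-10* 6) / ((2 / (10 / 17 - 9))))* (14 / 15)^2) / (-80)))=-25500 / 7007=-3.64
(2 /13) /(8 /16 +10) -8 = -2180 /273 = -7.99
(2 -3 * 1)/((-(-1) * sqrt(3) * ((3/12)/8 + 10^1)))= -32 * sqrt(3)/963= -0.06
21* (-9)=-189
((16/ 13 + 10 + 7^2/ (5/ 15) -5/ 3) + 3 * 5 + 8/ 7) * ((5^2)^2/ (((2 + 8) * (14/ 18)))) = 17680875/ 1274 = 13878.24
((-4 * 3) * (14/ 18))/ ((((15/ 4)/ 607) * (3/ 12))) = -271936/ 45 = -6043.02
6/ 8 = 3/ 4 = 0.75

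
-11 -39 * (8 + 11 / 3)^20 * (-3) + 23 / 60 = 1978491710412895227432168714278669 / 7748409780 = 255341646426564603741462.00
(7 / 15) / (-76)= -7 / 1140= -0.01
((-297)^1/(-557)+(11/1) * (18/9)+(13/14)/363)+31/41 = 2703199237/116057634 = 23.29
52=52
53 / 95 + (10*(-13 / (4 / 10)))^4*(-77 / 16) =-81610826171027 / 1520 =-53691333007.25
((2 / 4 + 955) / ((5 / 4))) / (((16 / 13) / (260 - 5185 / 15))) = -2128217 / 40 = -53205.42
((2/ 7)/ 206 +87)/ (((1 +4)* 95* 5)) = 62728/ 1712375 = 0.04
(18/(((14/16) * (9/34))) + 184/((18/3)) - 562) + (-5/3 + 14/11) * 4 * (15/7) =-105566/231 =-457.00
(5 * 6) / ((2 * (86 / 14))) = 105 / 43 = 2.44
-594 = -594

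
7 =7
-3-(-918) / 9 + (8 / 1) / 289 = 28619 / 289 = 99.03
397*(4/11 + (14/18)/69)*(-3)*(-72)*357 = 2903743752/253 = 11477248.03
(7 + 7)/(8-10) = -7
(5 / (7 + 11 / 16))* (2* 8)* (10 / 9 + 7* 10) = 740.02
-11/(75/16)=-176/75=-2.35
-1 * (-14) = 14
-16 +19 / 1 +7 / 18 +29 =583 / 18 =32.39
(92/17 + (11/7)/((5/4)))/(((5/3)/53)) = 630912/2975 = 212.07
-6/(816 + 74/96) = -288/39205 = -0.01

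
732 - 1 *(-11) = 743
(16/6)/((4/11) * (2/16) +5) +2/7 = 1898/2331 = 0.81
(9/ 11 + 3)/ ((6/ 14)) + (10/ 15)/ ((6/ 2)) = 904/ 99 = 9.13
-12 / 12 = -1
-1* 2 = -2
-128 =-128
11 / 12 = 0.92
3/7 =0.43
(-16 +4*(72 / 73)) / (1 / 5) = -4400 / 73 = -60.27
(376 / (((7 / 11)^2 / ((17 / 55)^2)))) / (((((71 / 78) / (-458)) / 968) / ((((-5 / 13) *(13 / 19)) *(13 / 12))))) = 4070832489152 / 330505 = 12317007.27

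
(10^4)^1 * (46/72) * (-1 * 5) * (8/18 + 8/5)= -5290000/81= -65308.64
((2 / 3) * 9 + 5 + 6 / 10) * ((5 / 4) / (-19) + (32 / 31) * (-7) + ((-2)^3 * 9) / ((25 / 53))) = -273179159 / 147250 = -1855.21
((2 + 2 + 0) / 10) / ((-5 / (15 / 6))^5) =-1 / 80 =-0.01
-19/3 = -6.33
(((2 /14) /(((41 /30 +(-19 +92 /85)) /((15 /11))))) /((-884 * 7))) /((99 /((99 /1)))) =225 /118292174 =0.00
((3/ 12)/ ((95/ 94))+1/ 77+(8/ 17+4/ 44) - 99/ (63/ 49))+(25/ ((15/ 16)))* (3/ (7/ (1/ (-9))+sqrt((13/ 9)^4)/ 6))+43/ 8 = -2183440042747/ 30291883160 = -72.08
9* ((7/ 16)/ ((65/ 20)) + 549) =4942.21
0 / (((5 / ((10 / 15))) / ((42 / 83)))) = 0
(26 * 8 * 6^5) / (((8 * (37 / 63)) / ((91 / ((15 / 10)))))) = 772716672 / 37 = 20884234.38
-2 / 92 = -1 / 46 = -0.02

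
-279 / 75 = -3.72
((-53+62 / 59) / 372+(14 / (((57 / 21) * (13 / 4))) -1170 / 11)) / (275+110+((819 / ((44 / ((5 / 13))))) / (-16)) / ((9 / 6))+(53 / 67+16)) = -3353452027064 / 12832967259645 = -0.26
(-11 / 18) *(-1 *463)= 5093 / 18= 282.94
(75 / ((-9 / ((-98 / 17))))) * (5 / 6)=6125 / 153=40.03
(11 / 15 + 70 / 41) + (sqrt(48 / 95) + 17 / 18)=4* sqrt(285) / 95 + 12491 / 3690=4.10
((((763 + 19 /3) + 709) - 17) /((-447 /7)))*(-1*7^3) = 10525984 /1341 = 7849.35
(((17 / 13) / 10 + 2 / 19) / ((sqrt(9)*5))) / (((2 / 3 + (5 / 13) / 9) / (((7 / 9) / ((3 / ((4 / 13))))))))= 8162 / 4612725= 0.00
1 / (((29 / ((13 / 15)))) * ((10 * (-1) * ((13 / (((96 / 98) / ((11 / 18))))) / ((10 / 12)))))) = -0.00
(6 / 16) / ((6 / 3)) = 3 / 16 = 0.19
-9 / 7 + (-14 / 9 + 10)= 451 / 63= 7.16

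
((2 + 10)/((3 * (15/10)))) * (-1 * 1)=-2.67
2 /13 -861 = -11191 /13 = -860.85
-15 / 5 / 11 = -3 / 11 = -0.27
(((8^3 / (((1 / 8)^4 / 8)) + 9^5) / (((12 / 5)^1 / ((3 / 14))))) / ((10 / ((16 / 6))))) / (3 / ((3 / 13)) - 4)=16836265 / 378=44540.38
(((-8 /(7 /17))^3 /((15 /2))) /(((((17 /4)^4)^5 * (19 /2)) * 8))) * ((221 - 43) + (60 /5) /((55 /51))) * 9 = -1254815446176104448 /211794188049449370048416425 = -0.00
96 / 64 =3 / 2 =1.50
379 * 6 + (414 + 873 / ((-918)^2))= 251693665 / 93636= 2688.00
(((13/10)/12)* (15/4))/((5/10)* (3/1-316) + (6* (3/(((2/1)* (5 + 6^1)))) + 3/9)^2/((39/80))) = -552123/208998128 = -0.00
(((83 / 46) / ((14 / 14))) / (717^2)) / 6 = 83 / 141888564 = 0.00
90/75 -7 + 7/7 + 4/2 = -14/5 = -2.80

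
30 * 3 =90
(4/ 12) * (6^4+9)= 435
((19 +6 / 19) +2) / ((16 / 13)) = 5265 / 304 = 17.32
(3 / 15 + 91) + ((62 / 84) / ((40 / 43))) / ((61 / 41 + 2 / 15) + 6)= 5573203 / 61040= 91.30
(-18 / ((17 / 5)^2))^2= 202500 / 83521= 2.42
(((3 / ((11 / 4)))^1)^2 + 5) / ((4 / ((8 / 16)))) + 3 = 3653 / 968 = 3.77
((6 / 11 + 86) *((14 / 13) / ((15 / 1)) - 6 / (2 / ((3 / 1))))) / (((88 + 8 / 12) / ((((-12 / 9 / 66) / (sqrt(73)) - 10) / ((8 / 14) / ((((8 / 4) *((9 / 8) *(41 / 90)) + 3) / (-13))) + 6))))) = 133423276 *sqrt(73) / 229836559095 + 133423276 / 6360497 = 20.98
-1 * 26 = -26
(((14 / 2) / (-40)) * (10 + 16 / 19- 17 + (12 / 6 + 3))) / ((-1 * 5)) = -77 / 1900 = -0.04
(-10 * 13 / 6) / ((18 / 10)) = -325 / 27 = -12.04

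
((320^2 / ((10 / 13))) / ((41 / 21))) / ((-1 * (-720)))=11648 / 123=94.70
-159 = -159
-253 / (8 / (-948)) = 59961 / 2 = 29980.50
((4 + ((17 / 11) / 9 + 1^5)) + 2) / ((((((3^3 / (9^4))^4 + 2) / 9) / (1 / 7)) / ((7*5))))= 12378084623550 / 76709256833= 161.36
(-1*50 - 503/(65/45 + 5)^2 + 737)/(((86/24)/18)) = 3390.14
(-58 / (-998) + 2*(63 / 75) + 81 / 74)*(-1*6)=-7845051 / 461575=-17.00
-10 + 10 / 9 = -80 / 9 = -8.89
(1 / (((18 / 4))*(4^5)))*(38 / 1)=19 / 2304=0.01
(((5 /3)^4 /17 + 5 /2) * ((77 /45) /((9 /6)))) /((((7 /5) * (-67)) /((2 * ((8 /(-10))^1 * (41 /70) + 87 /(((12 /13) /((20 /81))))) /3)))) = -11569802002 /21185895465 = -0.55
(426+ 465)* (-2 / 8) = -891 / 4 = -222.75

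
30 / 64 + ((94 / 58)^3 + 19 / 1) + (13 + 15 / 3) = 32564747 / 780448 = 41.73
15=15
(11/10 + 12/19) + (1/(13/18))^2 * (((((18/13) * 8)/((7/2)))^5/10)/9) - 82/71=104426400873457353/14226747247204310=7.34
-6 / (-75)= 2 / 25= 0.08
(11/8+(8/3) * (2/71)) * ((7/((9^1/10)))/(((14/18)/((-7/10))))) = -17297/1704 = -10.15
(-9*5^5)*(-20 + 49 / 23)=502581.52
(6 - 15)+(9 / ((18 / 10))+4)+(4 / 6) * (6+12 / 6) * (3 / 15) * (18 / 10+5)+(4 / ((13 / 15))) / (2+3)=8.18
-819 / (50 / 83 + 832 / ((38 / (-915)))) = 1291563 / 31592170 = 0.04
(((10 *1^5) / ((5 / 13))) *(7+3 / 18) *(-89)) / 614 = -49751 / 1842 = -27.01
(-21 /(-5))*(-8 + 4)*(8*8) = -5376 /5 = -1075.20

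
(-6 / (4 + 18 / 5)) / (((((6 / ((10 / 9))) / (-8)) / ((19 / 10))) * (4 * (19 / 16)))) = 80 / 171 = 0.47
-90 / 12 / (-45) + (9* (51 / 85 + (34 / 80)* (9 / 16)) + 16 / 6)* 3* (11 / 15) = 217409 / 9600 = 22.65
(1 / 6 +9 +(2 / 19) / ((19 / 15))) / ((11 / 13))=260455 / 23826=10.93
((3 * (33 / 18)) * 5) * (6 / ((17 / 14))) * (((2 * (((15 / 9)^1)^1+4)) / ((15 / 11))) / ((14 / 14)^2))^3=473899888 / 6075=78008.21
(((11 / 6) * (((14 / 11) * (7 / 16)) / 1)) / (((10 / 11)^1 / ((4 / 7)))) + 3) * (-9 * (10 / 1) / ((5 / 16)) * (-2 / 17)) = 10488 / 85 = 123.39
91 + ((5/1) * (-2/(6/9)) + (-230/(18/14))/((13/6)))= -256/39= -6.56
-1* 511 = -511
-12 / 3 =-4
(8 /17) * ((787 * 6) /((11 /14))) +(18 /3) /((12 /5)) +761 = 1343277 /374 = 3591.65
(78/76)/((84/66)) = 429/532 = 0.81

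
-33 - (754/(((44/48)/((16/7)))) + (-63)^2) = -452922/77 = -5882.10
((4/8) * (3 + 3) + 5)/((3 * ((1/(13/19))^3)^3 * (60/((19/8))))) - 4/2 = -6103478195387/3057041347380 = -2.00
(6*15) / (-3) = -30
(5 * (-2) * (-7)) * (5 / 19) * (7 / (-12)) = -1225 / 114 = -10.75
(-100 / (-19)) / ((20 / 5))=25 / 19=1.32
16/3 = 5.33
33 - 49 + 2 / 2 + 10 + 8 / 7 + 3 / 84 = -107 / 28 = -3.82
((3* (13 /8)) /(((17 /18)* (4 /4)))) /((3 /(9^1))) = 1053 /68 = 15.49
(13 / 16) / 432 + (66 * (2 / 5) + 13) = 1361729 / 34560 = 39.40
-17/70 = -0.24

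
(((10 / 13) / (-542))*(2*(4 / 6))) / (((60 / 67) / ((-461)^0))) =-67 / 31707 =-0.00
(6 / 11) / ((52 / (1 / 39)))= 1 / 3718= 0.00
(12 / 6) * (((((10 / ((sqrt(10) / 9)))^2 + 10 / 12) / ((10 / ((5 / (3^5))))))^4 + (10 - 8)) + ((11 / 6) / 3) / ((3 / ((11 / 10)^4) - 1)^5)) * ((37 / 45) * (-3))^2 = 34614316931572694007074961489088845887 / 278084827646429088391213007218543488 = 124.47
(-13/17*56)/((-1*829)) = 728/14093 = 0.05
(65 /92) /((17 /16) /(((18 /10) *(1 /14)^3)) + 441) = 585 /1706278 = 0.00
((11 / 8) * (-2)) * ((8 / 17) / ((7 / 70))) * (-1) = 220 / 17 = 12.94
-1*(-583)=583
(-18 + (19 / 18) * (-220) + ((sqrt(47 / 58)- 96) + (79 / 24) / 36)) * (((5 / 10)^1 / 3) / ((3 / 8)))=-299057 / 1944 + 2 * sqrt(2726) / 261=-153.44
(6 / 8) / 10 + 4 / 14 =101 / 280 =0.36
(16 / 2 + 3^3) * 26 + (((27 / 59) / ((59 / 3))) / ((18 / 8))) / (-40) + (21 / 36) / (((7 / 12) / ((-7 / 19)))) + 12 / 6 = 602943839 / 661390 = 911.63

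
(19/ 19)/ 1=1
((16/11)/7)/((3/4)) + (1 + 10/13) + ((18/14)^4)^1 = 4922404/1030029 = 4.78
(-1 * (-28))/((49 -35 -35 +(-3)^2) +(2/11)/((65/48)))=-715/303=-2.36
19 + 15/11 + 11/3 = 793/33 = 24.03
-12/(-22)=6/11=0.55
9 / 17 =0.53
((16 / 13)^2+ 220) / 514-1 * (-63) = 2754997 / 43433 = 63.43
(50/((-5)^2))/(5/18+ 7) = 36/131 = 0.27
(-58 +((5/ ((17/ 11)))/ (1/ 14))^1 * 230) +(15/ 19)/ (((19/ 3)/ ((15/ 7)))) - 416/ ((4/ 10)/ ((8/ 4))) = 8279.91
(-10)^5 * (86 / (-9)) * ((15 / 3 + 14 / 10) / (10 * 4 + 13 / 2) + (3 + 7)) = 8108080000 / 837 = 9687072.88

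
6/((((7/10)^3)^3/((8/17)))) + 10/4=99430056595/1372022638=72.47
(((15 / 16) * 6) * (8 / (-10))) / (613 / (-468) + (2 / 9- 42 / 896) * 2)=4.69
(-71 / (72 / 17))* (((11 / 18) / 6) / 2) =-13277 / 15552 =-0.85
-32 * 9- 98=-386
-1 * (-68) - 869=-801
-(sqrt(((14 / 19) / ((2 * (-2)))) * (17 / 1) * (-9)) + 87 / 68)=-3 * sqrt(4522) / 38-87 / 68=-6.59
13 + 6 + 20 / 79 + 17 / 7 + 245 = 147475 / 553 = 266.68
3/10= 0.30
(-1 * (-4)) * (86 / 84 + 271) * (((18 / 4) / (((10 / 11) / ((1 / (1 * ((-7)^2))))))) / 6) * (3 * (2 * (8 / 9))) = 97.71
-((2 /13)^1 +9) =-119 /13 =-9.15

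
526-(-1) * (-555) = -29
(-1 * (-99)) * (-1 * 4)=-396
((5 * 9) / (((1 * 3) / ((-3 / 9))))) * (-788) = 3940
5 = 5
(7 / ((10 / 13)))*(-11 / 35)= -143 / 50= -2.86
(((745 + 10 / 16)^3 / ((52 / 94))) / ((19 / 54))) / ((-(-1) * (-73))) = -269335107041625 / 9231872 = -29174484.55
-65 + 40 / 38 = -1215 / 19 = -63.95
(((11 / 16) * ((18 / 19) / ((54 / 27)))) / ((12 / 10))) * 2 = 165 / 304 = 0.54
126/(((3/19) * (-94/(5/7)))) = -285/47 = -6.06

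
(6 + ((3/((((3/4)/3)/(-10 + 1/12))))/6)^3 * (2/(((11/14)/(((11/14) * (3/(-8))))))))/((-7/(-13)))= 21929531/2016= 10877.74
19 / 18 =1.06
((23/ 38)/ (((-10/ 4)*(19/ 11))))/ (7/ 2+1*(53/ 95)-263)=506/ 934781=0.00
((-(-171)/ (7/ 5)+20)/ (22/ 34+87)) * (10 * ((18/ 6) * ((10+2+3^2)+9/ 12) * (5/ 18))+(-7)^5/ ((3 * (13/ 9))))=-650412197/ 108472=-5996.13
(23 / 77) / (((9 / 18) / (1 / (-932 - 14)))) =-23 / 36421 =-0.00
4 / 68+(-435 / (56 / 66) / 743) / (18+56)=1295461 / 26171432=0.05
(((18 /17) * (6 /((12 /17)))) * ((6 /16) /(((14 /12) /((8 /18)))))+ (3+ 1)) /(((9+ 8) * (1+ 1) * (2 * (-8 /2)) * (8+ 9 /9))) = -37 /17136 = -0.00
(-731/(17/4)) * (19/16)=-817/4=-204.25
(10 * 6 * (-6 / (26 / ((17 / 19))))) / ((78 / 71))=-36210 / 3211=-11.28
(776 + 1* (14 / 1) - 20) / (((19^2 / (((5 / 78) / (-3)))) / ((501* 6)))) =-642950 / 4693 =-137.00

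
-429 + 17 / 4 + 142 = -1131 / 4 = -282.75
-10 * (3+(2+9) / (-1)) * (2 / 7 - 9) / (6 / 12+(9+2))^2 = -19520 / 3703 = -5.27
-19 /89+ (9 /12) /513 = -12907 /60876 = -0.21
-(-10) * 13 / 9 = 130 / 9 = 14.44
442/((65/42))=1428/5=285.60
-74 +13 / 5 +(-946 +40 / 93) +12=-467311 / 465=-1004.97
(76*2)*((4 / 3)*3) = 608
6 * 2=12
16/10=8/5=1.60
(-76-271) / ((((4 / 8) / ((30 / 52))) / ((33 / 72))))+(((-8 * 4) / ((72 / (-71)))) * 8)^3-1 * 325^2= 1211692897427 / 75816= 15982020.91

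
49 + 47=96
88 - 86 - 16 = -14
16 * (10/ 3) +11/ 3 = 57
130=130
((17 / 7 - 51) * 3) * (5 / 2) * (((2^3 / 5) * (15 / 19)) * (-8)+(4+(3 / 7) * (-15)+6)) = 2215950 / 931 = 2380.18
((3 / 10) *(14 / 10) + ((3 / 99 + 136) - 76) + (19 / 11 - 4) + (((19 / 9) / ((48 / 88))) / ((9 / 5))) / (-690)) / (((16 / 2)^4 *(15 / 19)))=20386093301 / 1133180928000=0.02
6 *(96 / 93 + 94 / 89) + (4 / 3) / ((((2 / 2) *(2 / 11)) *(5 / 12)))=415652 / 13795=30.13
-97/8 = -12.12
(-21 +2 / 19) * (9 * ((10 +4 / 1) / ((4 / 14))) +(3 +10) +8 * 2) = -186590 / 19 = -9820.53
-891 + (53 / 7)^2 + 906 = 3544 / 49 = 72.33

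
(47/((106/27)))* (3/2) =3807/212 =17.96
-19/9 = -2.11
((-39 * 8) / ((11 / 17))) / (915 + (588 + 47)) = -0.31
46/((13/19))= 874/13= 67.23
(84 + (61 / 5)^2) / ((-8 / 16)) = -465.68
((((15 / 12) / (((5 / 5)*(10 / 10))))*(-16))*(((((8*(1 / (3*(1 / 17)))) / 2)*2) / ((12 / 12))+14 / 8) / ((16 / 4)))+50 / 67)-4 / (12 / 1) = -62981 / 268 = -235.00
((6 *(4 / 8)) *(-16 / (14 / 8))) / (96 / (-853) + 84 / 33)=-450384 / 39949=-11.27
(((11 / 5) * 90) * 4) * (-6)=-4752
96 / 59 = 1.63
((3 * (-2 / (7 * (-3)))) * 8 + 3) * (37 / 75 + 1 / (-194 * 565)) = 30010663 / 11509050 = 2.61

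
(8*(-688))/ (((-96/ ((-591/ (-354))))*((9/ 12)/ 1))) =67768/ 531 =127.62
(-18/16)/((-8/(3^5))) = 2187/64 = 34.17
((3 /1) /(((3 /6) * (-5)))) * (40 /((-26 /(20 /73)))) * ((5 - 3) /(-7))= -0.14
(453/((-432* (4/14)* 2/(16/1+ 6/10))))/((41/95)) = -1666889/23616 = -70.58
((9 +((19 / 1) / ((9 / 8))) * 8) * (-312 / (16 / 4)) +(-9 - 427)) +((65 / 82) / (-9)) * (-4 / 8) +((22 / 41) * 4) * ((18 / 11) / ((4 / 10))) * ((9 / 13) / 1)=-223934395 / 19188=-11670.54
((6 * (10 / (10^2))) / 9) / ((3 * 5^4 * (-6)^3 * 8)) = -1 / 48600000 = -0.00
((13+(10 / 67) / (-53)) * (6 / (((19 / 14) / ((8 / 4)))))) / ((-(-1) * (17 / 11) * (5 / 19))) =85290744 / 301835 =282.57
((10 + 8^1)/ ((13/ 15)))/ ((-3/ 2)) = -180/ 13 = -13.85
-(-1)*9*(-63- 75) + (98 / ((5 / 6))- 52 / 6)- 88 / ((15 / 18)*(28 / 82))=-151444 / 105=-1442.32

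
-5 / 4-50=-205 / 4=-51.25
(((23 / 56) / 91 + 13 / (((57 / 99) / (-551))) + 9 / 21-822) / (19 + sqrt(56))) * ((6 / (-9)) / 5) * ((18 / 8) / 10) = 3852404337 / 155428000-202758123 * sqrt(14) / 77714000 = 15.02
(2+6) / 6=4 / 3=1.33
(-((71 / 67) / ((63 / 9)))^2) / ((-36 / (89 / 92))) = 448649 / 728510832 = 0.00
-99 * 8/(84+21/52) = -1248/133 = -9.38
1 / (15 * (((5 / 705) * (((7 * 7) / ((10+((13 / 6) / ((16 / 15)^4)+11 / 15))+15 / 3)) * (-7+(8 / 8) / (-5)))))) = -1608509999 / 3468165120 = -0.46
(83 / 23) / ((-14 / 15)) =-1245 / 322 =-3.87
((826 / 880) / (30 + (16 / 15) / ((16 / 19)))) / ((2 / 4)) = 177 / 2948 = 0.06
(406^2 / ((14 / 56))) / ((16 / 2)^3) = 41209 / 32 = 1287.78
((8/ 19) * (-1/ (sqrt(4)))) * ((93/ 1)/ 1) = -372/ 19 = -19.58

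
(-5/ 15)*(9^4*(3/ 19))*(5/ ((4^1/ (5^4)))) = -20503125/ 76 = -269777.96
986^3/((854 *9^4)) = 171.08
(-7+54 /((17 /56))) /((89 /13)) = 37765 /1513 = 24.96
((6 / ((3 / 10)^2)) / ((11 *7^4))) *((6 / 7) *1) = 400 / 184877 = 0.00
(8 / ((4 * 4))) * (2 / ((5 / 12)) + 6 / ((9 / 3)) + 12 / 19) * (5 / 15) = 353 / 285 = 1.24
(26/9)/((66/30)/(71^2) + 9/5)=65533/40842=1.60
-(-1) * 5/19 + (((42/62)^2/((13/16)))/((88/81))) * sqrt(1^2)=2044513/2611037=0.78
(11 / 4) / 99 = 1 / 36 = 0.03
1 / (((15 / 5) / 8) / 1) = 8 / 3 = 2.67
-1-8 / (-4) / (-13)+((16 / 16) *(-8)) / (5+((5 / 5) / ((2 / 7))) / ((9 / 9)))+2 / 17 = -437 / 221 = -1.98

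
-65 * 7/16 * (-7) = 3185/16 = 199.06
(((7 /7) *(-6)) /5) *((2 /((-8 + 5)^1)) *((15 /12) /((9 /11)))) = 11 /9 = 1.22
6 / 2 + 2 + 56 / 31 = 211 / 31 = 6.81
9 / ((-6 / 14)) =-21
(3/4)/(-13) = -3/52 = -0.06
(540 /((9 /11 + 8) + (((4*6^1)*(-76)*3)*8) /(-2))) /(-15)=-396 /240865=-0.00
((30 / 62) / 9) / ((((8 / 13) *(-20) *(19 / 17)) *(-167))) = 0.00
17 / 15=1.13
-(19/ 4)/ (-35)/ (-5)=-19/ 700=-0.03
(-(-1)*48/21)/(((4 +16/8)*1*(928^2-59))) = 8/18083625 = 0.00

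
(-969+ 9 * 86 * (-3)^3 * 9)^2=35740280601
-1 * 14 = -14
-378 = -378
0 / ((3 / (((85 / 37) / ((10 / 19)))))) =0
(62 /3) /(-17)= -62 /51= -1.22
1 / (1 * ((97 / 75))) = 75 / 97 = 0.77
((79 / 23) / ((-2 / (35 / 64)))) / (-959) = 395 / 403328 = 0.00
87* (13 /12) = 94.25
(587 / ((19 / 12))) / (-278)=-1.33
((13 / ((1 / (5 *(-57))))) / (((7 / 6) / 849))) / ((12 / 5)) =-15727725 / 14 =-1123408.93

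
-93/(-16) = 93/16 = 5.81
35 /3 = 11.67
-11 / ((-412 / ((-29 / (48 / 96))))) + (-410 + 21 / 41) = -3471613 / 8446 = -411.04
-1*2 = -2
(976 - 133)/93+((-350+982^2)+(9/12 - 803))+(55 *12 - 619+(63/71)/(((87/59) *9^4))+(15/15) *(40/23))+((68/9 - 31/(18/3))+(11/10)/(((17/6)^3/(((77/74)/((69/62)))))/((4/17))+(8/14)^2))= 30870634539830267751957121/32049213827987686500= 963225.95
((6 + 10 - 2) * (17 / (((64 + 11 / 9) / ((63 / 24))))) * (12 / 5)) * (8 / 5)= 539784 / 14675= 36.78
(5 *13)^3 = 274625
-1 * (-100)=100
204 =204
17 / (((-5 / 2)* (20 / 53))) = -18.02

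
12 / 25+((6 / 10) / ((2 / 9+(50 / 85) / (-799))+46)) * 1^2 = 0.49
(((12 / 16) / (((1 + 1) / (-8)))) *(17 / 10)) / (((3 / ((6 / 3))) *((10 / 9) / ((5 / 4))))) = -153 / 40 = -3.82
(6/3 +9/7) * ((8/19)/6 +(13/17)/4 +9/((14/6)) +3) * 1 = 4442197/189924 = 23.39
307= 307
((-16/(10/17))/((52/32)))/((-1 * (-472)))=-136/3835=-0.04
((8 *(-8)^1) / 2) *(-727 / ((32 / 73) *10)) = 53071 / 10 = 5307.10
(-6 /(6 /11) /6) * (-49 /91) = 77 /78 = 0.99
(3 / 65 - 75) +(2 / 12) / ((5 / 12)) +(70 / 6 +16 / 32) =-24331 / 390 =-62.39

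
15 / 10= 3 / 2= 1.50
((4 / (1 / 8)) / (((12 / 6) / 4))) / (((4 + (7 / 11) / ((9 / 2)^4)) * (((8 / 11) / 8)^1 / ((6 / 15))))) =25404192 / 360995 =70.37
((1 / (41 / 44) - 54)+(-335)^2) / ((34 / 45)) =206957475 / 1394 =148463.04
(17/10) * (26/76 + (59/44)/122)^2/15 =22047914873/1560355209600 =0.01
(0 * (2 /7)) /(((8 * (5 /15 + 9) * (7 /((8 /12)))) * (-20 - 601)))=0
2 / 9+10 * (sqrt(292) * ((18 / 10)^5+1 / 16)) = 2 / 9+947909 * sqrt(73) / 2500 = 3239.80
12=12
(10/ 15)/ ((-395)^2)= 2/ 468075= 0.00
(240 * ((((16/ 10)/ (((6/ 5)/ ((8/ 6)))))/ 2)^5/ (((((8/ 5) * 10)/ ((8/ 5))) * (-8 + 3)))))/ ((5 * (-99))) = 262144/ 48715425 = 0.01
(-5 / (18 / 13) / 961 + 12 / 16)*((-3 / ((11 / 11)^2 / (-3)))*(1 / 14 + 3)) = 1110131 / 53816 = 20.63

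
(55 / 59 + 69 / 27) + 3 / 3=2383 / 531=4.49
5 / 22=0.23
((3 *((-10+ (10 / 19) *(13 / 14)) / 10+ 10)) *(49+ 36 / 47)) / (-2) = -16889919 / 25004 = -675.49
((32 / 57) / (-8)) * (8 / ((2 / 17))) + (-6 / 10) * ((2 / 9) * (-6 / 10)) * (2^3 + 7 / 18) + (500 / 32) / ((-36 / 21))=-1807867 / 136800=-13.22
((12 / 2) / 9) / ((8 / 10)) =5 / 6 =0.83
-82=-82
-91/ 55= -1.65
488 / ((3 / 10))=1626.67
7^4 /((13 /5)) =12005 /13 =923.46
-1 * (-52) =52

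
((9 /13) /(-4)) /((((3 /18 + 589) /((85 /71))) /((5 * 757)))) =-1737315 /1305122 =-1.33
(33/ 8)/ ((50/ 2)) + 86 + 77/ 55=87.56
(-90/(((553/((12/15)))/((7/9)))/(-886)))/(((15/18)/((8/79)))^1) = 340224/31205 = 10.90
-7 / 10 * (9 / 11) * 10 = -63 / 11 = -5.73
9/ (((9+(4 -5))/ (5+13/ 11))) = 153/ 22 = 6.95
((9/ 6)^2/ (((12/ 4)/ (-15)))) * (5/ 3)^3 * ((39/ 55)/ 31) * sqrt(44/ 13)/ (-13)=125 * sqrt(143)/ 8866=0.17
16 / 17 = 0.94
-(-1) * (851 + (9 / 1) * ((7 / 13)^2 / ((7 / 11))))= 144512 / 169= 855.10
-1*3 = -3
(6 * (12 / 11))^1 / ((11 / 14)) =1008 / 121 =8.33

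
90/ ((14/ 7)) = 45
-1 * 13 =-13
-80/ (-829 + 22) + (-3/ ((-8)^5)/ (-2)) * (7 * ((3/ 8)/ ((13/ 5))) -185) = 591585355/ 5500305408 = 0.11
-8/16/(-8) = 0.06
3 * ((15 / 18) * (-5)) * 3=-37.50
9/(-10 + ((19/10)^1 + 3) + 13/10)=-45/19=-2.37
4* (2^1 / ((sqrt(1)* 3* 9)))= 8 / 27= 0.30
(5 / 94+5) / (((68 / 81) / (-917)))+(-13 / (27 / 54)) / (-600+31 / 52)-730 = -1245122310231 / 199232248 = -6249.60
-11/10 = -1.10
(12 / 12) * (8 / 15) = 8 / 15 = 0.53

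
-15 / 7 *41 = -615 / 7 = -87.86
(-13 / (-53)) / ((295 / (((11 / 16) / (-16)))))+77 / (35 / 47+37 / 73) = 528711852339 / 8593496320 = 61.52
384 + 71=455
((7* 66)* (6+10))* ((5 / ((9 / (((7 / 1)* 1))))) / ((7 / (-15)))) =-61600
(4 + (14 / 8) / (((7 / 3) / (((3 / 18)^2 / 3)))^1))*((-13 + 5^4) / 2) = 9809 / 8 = 1226.12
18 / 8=9 / 4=2.25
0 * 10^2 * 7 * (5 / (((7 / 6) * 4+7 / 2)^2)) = 0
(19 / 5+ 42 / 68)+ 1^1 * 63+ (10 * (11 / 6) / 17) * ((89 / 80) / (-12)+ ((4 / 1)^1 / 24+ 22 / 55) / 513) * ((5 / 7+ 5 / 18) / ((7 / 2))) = 746432495069 / 11076367680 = 67.39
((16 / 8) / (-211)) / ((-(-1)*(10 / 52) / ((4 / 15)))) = -208 / 15825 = -0.01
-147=-147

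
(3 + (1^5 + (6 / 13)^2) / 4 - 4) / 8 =-471 / 5408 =-0.09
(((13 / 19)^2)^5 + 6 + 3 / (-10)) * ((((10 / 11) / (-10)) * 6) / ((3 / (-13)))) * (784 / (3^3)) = 3575856693561194224 / 9104633392834485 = 392.75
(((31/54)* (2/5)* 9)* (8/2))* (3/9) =124/45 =2.76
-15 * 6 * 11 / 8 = -495 / 4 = -123.75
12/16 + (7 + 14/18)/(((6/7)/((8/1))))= 7921/108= 73.34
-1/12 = -0.08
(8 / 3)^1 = 8 / 3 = 2.67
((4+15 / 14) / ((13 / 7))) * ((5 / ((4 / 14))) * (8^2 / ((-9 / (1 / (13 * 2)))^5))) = -2485 / 570036489282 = -0.00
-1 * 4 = -4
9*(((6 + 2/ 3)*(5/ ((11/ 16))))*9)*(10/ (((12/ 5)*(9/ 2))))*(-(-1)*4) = 160000/ 11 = 14545.45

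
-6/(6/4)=-4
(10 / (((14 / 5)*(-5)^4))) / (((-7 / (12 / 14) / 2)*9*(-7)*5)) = 4 / 900375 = 0.00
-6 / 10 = -3 / 5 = -0.60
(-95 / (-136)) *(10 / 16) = 475 / 1088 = 0.44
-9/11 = -0.82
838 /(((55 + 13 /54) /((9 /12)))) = 33939 /2983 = 11.38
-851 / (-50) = 851 / 50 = 17.02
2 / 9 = 0.22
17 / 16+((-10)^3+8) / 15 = -15617 / 240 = -65.07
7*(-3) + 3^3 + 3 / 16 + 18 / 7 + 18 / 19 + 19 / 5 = 143707 / 10640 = 13.51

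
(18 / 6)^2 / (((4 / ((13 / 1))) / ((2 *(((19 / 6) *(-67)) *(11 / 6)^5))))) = -2665232999 / 10368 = -257063.37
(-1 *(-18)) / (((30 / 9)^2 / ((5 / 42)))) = 27 / 140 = 0.19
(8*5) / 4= 10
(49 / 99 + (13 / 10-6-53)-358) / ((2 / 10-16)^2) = -1.66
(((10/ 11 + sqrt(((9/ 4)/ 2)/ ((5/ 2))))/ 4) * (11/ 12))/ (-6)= -5/ 144 - 11 * sqrt(5)/ 960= -0.06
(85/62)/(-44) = -0.03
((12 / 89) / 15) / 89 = 4 / 39605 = 0.00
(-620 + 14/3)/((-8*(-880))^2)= -923/74342400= -0.00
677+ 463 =1140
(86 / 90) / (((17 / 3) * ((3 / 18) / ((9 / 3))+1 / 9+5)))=86 / 2635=0.03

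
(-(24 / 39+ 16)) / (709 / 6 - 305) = 1296 / 14573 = 0.09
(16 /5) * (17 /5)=272 /25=10.88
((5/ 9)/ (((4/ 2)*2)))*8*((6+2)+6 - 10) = 40/ 9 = 4.44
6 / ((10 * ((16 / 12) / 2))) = 0.90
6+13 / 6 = 49 / 6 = 8.17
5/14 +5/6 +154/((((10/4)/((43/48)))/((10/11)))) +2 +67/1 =1685/14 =120.36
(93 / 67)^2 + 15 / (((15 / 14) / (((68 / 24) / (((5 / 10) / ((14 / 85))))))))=1009579 / 67335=14.99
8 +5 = 13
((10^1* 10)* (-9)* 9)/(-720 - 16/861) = 1743525/154984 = 11.25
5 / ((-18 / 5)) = -25 / 18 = -1.39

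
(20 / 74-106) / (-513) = 1304 / 6327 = 0.21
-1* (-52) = 52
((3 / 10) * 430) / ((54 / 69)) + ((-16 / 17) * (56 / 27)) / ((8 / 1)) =151093 / 918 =164.59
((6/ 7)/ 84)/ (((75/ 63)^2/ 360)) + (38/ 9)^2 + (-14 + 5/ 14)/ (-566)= 1640173331/ 80230500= 20.44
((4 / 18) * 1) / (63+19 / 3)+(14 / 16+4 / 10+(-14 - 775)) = -614423 / 780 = -787.72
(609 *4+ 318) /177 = 15.56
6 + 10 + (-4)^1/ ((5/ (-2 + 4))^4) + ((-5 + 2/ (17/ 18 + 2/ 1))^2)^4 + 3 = 4727498879778465685396/ 38912306507100625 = 121491.10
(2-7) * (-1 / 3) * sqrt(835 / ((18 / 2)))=5 * sqrt(835) / 9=16.05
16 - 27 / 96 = 15.72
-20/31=-0.65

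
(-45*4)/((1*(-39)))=60/13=4.62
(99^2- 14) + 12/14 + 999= 75508/7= 10786.86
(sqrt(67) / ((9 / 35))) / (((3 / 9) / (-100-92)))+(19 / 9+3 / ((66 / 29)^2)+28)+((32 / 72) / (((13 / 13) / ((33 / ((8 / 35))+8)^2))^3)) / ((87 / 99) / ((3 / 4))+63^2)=74299712983182719075 / 53026947072-2240*sqrt(67)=1401150638.05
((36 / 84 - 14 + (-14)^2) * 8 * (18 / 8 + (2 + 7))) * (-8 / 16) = -57465 / 7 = -8209.29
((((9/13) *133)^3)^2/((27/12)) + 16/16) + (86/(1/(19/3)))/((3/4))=11765893010102869421/43441281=270845903694.76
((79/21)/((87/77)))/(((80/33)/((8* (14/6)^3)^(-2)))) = 2322837/17468523520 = 0.00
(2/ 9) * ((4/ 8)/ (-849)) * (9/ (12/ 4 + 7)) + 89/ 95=151103/ 161310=0.94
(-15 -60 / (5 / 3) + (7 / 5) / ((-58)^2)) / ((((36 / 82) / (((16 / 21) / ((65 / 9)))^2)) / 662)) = -745048334272 / 870540125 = -855.85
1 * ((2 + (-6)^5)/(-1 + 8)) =-7774/7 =-1110.57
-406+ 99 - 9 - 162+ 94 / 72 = -17161 / 36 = -476.69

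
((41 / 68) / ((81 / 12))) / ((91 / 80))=3280 / 41769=0.08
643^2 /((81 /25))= 127607.72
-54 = -54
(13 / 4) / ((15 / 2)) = 13 / 30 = 0.43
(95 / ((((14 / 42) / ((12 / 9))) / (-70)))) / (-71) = 374.65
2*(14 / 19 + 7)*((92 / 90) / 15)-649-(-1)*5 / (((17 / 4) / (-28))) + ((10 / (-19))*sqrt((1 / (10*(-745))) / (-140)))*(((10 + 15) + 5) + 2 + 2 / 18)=-49483439 / 72675-289*sqrt(10430) / 1783530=-680.90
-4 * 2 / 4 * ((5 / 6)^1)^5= -3125 / 3888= -0.80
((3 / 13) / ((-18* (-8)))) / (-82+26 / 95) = -95 / 4844736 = -0.00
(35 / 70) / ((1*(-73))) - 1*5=-731 / 146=-5.01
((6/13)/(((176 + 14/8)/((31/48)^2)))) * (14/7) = 961/443664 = 0.00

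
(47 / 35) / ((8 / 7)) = 47 / 40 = 1.18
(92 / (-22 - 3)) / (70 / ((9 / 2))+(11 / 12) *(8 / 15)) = -414 / 1805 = -0.23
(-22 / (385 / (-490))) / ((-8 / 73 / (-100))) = 25550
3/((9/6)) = 2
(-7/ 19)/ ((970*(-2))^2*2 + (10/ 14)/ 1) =-0.00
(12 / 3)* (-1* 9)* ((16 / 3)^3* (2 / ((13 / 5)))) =-163840 / 39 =-4201.03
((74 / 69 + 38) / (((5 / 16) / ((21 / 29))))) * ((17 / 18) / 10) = 1283296 / 150075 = 8.55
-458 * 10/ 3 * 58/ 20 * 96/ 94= -212512/ 47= -4521.53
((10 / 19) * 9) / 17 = 90 / 323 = 0.28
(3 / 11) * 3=9 / 11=0.82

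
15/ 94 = 0.16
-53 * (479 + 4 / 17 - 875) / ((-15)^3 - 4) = -356584 / 57443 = -6.21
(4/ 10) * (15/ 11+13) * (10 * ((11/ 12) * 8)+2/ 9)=209192/ 495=422.61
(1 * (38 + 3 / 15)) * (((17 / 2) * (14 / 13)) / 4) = 22729 / 260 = 87.42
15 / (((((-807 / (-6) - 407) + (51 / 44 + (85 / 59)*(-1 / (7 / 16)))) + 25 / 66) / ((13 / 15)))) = -708708 / 14951291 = -0.05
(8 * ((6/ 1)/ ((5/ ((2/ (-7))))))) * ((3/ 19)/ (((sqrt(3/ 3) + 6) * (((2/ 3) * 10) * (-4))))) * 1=54/ 23275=0.00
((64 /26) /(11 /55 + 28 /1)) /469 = 0.00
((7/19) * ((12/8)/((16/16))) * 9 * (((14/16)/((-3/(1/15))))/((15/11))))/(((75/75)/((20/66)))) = -49/2280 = -0.02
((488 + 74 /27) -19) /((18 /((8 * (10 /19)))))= 509480 /4617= 110.35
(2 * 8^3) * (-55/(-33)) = 5120/3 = 1706.67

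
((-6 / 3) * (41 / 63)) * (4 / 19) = -328 / 1197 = -0.27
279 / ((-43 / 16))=-4464 / 43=-103.81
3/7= 0.43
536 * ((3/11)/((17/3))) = 4824/187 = 25.80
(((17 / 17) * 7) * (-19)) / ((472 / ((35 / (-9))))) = 4655 / 4248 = 1.10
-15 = -15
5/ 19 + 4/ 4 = 24/ 19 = 1.26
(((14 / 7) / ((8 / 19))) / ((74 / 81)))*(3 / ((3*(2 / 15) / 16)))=23085 / 37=623.92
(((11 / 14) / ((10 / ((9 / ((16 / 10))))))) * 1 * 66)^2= 10673289 / 12544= 850.87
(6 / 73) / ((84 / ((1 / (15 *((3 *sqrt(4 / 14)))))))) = sqrt(14) / 91980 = 0.00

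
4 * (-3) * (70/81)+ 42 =854/27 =31.63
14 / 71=0.20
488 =488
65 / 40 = 13 / 8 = 1.62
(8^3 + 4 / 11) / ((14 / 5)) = 14090 / 77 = 182.99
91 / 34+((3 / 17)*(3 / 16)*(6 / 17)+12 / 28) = 50441 / 16184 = 3.12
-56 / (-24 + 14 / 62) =1736 / 737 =2.36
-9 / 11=-0.82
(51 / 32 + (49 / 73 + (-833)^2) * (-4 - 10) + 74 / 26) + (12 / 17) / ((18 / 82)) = -15045425799971 / 1548768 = -9714447.74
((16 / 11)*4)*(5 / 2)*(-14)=-2240 / 11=-203.64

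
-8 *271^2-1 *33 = -587561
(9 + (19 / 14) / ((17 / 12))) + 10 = 2375 / 119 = 19.96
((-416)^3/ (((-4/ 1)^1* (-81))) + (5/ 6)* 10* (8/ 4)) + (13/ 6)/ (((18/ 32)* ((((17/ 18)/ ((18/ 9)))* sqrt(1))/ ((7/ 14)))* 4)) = -305938654/ 1377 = -222177.67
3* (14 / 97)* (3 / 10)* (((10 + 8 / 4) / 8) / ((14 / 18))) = 243 / 970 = 0.25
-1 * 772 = -772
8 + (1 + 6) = 15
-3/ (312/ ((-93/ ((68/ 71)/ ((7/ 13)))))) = 46221/ 91936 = 0.50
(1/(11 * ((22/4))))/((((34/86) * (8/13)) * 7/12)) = 1677/14399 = 0.12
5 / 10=1 / 2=0.50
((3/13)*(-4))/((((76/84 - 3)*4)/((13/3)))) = 21/44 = 0.48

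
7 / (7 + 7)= 1 / 2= 0.50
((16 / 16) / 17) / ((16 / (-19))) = -19 / 272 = -0.07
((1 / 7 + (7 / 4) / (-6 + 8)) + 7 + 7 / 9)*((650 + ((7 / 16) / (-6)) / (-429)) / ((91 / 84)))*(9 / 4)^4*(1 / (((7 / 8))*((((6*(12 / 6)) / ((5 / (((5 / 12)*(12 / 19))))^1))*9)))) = 141905686707 / 5218304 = 27193.83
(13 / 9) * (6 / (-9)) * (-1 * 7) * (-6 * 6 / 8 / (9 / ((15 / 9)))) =-455 / 81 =-5.62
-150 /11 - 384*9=-38166 /11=-3469.64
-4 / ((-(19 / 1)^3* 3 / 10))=40 / 20577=0.00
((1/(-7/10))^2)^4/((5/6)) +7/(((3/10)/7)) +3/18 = 184.32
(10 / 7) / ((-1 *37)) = -10 / 259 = -0.04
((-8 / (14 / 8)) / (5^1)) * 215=-1376 / 7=-196.57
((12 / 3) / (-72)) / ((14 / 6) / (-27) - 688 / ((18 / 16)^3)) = 81 / 704638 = 0.00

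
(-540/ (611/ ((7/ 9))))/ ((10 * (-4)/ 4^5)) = 10752/ 611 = 17.60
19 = 19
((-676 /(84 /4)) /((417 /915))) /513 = -206180 /1497447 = -0.14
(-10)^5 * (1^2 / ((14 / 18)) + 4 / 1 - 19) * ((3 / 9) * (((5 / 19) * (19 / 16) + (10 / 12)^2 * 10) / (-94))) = -104500000 / 2961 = -35292.13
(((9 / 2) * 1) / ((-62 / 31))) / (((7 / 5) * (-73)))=45 / 2044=0.02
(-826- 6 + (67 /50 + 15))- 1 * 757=-78633 /50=-1572.66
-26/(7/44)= -1144/7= -163.43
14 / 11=1.27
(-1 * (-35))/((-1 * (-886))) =35/886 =0.04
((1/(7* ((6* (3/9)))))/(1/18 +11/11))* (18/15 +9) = 459/665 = 0.69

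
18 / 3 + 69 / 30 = 83 / 10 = 8.30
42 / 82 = 21 / 41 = 0.51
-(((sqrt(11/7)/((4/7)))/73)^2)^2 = -5929/7269949696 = -0.00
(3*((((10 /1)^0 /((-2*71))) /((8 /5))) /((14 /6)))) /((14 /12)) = -135 /27832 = -0.00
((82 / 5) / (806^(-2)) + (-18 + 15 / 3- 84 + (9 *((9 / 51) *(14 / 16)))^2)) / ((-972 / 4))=-985275939437 / 22472640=-43843.36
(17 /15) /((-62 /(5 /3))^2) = 85 /103788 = 0.00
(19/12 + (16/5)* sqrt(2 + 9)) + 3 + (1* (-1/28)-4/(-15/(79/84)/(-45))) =-283/42 + 16* sqrt(11)/5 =3.88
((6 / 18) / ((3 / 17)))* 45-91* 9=-734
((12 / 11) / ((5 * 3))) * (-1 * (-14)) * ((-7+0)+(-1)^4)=-336 / 55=-6.11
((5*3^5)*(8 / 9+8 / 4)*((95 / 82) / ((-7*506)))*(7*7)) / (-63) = 0.89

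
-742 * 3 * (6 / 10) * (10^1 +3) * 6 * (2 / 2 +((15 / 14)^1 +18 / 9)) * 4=-8482968 / 5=-1696593.60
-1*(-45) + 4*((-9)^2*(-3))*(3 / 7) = -371.57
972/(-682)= -1.43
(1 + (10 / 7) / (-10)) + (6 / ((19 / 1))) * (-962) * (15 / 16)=-151059 / 532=-283.95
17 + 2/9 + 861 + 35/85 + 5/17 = 878.93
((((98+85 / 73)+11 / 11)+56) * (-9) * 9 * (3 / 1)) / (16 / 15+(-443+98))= 110.34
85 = 85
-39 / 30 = -13 / 10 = -1.30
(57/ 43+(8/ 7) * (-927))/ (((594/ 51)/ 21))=-1804771/ 946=-1907.79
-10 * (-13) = 130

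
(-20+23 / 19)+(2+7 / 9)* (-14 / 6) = -12964 / 513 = -25.27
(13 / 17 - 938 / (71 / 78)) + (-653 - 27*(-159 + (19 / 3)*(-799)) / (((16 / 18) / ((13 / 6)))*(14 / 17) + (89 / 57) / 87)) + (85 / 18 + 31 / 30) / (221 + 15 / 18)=3705891726737965616 / 9396702682455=394382.14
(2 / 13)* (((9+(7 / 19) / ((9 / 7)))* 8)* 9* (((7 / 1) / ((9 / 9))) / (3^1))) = 177856 / 741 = 240.02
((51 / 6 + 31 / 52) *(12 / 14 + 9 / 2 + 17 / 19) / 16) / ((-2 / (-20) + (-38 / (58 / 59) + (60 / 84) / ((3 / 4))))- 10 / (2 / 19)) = -342170565 / 12765766208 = -0.03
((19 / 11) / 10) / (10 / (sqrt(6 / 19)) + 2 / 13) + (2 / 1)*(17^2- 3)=3211*sqrt(114) / 3531836 + 5050524739 / 8829590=572.01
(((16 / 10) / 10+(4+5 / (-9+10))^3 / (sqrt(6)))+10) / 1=307.77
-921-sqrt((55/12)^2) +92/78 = -48069/52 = -924.40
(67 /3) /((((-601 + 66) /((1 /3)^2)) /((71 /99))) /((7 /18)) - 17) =-33299 /25766337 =-0.00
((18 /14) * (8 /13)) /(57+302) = 72 /32669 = 0.00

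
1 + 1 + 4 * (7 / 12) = 13 / 3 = 4.33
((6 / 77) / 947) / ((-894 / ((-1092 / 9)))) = 52 / 4656399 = 0.00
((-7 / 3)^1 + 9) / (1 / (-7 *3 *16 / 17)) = -2240 / 17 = -131.76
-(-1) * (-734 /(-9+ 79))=-367 /35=-10.49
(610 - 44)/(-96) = -283/48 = -5.90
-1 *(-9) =9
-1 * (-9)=9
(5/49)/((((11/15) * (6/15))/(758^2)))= 107730750/539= 199871.52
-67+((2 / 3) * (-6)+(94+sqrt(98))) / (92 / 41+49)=-137077 / 2101+287 * sqrt(2) / 2101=-65.05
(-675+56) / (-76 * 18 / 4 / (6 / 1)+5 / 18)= 11142 / 1021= 10.91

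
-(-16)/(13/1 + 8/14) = 112/95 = 1.18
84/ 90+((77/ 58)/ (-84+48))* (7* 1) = 7049/ 10440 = 0.68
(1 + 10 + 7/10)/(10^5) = 117/1000000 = 0.00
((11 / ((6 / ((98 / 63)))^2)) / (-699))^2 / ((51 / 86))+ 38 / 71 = 503227900552684 / 940238289232461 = 0.54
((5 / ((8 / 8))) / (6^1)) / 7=5 / 42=0.12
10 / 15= 2 / 3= 0.67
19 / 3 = 6.33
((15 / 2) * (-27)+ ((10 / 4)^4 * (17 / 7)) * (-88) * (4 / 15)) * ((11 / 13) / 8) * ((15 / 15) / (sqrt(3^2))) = -1122055 / 13104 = -85.63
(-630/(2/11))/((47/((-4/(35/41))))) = 345.45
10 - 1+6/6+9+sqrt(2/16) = sqrt(2)/4+19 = 19.35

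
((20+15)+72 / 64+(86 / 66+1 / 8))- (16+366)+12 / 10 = -226543 / 660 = -343.25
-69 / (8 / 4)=-69 / 2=-34.50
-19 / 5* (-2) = 38 / 5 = 7.60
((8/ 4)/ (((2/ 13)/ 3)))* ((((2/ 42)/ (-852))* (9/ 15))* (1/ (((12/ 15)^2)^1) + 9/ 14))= -0.00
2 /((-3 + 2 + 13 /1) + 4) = 1 /8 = 0.12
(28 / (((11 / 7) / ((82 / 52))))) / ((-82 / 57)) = -2793 / 143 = -19.53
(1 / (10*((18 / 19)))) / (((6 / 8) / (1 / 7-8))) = -209 / 189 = -1.11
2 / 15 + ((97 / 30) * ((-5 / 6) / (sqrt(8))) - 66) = -988 / 15 - 97 * sqrt(2) / 144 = -66.82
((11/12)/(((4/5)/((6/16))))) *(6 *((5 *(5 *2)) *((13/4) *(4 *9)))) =482625/32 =15082.03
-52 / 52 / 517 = -1 / 517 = -0.00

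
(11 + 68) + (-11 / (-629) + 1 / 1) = 50331 / 629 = 80.02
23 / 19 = 1.21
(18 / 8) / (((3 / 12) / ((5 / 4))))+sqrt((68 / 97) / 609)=2 * sqrt(1004241) / 59073+45 / 4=11.28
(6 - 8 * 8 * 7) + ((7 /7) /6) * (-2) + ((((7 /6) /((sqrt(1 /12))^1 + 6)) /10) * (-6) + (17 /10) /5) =-28582429 /64650 + 7 * sqrt(3) /2155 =-442.10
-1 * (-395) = 395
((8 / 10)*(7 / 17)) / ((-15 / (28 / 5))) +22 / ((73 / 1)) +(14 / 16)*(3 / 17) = 1239019 / 3723000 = 0.33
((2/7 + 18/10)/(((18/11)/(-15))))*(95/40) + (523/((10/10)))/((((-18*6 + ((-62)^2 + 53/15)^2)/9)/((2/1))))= -50816786216333/1119137399184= -45.41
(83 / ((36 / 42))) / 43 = 581 / 258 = 2.25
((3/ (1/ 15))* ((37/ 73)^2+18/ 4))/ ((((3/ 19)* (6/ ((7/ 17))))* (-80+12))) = -1.37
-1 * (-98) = 98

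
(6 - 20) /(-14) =1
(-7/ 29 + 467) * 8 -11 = 107969/ 29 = 3723.07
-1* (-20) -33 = -13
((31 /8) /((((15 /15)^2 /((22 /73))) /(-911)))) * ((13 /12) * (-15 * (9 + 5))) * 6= 424038615 /292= 1452187.04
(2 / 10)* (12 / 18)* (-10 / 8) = -1 / 6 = -0.17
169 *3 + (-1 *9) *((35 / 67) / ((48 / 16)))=33864 / 67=505.43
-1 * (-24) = 24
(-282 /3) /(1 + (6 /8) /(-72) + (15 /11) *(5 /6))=-44.22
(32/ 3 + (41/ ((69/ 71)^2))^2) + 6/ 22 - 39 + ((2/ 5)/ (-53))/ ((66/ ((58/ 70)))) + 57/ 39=5077908732414101/ 2733088114575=1857.94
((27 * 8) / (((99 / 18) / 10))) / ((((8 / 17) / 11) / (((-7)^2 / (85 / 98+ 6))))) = 44082360 / 673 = 65501.28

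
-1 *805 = -805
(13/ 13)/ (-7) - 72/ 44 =-137/ 77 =-1.78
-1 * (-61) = 61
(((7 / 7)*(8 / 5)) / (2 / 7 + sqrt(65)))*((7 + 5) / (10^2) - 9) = 24864 / 397625 - 87024*sqrt(65) / 397625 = -1.70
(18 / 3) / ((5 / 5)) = 6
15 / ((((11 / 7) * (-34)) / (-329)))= 92.37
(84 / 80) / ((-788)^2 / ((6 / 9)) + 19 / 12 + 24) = 9 / 7983785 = 0.00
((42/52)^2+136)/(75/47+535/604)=655599569/11905205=55.07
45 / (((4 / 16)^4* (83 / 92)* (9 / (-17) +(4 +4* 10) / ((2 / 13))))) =783360 / 17513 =44.73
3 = 3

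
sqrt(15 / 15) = 1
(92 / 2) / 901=46 / 901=0.05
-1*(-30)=30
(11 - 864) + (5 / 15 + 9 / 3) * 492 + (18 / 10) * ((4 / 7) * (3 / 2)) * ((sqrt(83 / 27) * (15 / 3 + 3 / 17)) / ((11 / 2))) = 96 * sqrt(249) / 595 + 787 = 789.55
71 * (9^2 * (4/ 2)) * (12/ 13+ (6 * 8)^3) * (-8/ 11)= -132292139328/ 143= -925119855.44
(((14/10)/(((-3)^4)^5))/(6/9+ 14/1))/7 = 1/255697522740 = 0.00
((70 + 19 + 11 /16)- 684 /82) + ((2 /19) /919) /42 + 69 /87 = 572981249839 /6975739344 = 82.14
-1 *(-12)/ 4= 3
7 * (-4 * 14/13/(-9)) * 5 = 1960/117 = 16.75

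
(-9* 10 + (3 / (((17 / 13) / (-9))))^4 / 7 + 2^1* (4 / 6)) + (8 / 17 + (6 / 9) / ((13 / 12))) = 589964021833 / 22801233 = 25874.22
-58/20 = -29/10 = -2.90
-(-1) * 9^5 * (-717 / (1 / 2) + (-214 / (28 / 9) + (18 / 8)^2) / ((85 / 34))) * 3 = -72392361579 / 280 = -258544148.50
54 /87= 18 /29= 0.62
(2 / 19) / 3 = 2 / 57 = 0.04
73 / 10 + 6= 133 / 10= 13.30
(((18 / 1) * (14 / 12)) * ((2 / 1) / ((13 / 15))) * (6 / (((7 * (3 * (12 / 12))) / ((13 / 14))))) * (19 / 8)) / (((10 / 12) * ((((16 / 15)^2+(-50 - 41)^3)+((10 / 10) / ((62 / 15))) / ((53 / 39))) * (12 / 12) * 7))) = -189643275 / 27300435554441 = -0.00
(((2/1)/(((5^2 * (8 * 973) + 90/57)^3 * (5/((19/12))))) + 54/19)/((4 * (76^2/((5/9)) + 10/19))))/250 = 81886987903812961816099/299568684274220871615732000000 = 0.00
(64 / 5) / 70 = 32 / 175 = 0.18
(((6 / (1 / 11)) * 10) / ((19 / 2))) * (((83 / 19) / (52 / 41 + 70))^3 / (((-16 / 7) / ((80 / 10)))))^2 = 4185337301783896914618655 / 92726790035015571373047161376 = 0.00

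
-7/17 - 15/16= -367/272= -1.35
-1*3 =-3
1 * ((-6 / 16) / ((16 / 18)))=-27 / 64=-0.42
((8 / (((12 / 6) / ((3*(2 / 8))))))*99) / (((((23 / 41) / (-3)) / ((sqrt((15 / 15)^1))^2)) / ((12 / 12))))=-36531 / 23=-1588.30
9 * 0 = 0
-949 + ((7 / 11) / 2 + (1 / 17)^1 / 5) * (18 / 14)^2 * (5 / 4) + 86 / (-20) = -349153631 / 366520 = -952.62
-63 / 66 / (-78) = 7 / 572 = 0.01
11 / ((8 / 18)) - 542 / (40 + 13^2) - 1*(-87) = 109.16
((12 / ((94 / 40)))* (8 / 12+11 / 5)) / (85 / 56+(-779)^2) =38528 / 1597209507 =0.00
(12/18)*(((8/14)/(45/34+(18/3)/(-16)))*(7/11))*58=63104/4257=14.82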